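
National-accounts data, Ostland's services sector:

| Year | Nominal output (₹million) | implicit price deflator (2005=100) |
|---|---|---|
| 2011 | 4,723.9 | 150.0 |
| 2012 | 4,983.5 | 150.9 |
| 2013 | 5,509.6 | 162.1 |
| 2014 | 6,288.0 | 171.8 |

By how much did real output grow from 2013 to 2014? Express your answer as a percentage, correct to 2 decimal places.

Real output 2013 = 5509.6/1.621 = 3398.89.
Real output 2014 = 6288.0/1.718 = 3660.07.
Change = 3660.07/3398.89 − 1 = 0.0768.

7.68%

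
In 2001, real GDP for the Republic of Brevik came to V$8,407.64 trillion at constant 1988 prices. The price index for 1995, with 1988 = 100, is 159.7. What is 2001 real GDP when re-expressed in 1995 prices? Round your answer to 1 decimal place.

Real GDP in 1995 prices = Real GDP in 1988 prices × (P_1995/P_1988) = 8407.64 × 1.597 = 13427.00.

V$13,427.0 trillion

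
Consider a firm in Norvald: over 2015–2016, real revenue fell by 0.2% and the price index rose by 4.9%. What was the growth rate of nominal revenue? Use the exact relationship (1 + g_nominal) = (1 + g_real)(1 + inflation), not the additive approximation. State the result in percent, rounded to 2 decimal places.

4.69%

(1 + g_nom) = (1 + g_real)(1 + π) = 0.9980 × 1.0490 = 1.04690.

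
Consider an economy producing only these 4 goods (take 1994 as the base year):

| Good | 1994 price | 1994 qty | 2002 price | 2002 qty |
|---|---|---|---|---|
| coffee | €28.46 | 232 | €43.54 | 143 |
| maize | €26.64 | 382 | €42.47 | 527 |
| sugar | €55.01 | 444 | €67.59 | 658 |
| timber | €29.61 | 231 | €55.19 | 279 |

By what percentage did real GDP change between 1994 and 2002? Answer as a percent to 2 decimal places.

30.23%

Real GDP 1994 = Nominal GDP 1994 = 28.46·232 + 26.64·382 + 55.01·444 + 29.61·231 = 48043.55.
Real GDP 2002 (at 1994 prices) = 28.46·143 + 26.64·527 + 55.01·658 + 29.61·279 = 62566.83.
Real growth = 62566.83/48043.55 − 1 = 0.3023.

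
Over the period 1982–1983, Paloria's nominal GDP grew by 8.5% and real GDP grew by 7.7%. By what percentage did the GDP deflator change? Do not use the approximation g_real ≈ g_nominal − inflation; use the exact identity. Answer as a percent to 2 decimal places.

(1 + g_nom) = (1 + g_real)(1 + π), so π = 1.0850 / 1.0770 − 1 = 0.00743.

0.74%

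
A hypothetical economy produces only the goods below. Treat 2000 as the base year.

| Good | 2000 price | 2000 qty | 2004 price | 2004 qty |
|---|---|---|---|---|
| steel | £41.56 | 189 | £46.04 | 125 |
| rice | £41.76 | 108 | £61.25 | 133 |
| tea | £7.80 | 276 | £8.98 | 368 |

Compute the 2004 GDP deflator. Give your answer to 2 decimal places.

126.33

Nominal GDP 2004 = 46.04·125 + 61.25·133 + 8.98·368 = 17205.89.
Real GDP 2004 (at 2000 prices) = 41.56·125 + 41.76·133 + 7.80·368 = 13619.48.
Deflator = Nominal/Real × 100 = 17205.89/13619.48 × 100 = 126.333.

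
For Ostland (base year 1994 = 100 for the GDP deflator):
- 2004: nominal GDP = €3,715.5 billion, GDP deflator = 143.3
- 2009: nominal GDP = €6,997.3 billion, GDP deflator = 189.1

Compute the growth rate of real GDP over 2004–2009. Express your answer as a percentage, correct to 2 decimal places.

42.71%

Deflate each year: 2004 → 3715.5/1.433 = 2592.81; 2009 → 6997.3/1.891 = 3700.32.
So real GDP changed by 3700.32/2592.81 − 1 = 0.4271, i.e. 42.71%.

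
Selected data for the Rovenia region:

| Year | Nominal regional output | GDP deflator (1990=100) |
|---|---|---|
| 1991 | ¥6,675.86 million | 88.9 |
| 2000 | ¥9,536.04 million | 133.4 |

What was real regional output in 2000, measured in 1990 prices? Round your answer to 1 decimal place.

¥7,148.5 million

Real regional output = Nominal / (GDP deflator/100) = 9536.04 / 1.334 = 7148.46.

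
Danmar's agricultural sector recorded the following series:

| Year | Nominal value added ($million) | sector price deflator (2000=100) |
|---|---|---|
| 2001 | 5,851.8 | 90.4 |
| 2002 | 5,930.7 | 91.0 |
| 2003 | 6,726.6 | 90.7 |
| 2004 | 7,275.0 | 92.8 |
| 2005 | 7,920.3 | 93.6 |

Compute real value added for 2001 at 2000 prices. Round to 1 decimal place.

Real value added 2001 = 5851.8 / 0.904 = 6473.23.

$6,473.2 million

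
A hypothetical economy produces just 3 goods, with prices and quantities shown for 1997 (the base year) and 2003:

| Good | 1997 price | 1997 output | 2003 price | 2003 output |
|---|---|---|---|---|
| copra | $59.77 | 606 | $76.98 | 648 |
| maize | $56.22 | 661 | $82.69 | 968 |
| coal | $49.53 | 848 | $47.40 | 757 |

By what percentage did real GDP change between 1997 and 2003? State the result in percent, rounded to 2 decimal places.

Real GDP 1997 = Nominal GDP 1997 = 59.77·606 + 56.22·661 + 49.53·848 = 115383.48.
Real GDP 2003 (at 1997 prices) = 59.77·648 + 56.22·968 + 49.53·757 = 130646.13.
Real growth = 130646.13/115383.48 − 1 = 0.1323.

13.23%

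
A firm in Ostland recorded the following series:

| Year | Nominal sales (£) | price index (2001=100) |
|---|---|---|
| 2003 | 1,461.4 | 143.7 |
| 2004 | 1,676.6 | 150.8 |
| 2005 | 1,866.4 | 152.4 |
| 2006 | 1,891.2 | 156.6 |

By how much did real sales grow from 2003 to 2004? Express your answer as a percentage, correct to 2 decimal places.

Real sales 2003 = 1461.4/1.437 = 1016.98.
Real sales 2004 = 1676.6/1.508 = 1111.80.
Change = 1111.80/1016.98 − 1 = 0.0932.

9.32%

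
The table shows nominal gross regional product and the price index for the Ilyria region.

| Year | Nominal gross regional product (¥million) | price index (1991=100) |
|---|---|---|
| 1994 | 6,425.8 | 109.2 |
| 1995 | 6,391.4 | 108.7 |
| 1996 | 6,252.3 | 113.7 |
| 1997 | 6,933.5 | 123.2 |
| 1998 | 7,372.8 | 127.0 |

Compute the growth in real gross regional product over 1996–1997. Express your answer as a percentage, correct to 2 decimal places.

Real gross regional product 1996 = 6252.3/1.137 = 5498.94.
Real gross regional product 1997 = 6933.5/1.232 = 5627.84.
Change = 5627.84/5498.94 − 1 = 0.0234.

2.34%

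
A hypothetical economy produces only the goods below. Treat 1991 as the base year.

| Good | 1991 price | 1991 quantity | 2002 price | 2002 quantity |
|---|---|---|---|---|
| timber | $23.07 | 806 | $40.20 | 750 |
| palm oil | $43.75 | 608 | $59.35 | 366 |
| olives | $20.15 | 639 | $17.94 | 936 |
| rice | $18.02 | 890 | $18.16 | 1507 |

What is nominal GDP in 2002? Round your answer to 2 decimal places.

Nominal GDP 2002 = Σ (p_2002 × q_2002) = 40.20·750 + 59.35·366 + 17.94·936 + 18.16·1507 = 96031.06.

$96031.06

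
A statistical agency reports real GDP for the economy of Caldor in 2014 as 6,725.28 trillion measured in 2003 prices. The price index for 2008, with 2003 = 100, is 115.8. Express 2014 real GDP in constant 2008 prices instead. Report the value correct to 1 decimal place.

Real GDP in 2008 prices = Real GDP in 2003 prices × (P_2008/P_2003) = 6725.28 × 1.158 = 7787.87.

7,787.9 trillion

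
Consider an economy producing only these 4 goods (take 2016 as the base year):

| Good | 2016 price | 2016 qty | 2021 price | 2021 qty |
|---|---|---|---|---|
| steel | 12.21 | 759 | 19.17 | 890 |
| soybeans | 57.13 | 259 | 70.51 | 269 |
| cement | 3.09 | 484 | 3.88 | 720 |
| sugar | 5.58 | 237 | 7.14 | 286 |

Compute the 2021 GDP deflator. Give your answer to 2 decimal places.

135.96

Nominal GDP 2021 = 19.17·890 + 70.51·269 + 3.88·720 + 7.14·286 = 40864.13.
Real GDP 2021 (at 2016 prices) = 12.21·890 + 57.13·269 + 3.09·720 + 5.58·286 = 30055.55.
Deflator = Nominal/Real × 100 = 40864.13/30055.55 × 100 = 135.962.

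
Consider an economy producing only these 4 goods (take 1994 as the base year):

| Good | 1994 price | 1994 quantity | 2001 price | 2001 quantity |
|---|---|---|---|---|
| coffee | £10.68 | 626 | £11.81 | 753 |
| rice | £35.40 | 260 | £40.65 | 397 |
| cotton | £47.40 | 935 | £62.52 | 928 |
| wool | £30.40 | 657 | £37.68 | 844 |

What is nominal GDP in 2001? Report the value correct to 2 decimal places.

£114851.46

Nominal GDP 2001 = Σ (p_2001 × q_2001) = 11.81·753 + 40.65·397 + 62.52·928 + 37.68·844 = 114851.46.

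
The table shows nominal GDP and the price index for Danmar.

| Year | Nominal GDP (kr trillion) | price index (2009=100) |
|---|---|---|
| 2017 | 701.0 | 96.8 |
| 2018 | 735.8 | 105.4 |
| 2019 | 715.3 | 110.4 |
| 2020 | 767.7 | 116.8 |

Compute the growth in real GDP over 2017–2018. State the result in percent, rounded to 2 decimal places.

-3.60%

Real GDP 2017 = 701.0/0.968 = 724.17.
Real GDP 2018 = 735.8/1.054 = 698.10.
Change = 698.10/724.17 − 1 = -0.0360.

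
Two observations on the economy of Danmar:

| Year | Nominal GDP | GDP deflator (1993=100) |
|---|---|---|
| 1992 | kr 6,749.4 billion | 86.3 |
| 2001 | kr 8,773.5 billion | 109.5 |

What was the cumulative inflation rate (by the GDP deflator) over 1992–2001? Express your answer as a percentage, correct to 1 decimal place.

26.9%

Price-level change = 109.5 / 86.3 − 1 = 0.2688.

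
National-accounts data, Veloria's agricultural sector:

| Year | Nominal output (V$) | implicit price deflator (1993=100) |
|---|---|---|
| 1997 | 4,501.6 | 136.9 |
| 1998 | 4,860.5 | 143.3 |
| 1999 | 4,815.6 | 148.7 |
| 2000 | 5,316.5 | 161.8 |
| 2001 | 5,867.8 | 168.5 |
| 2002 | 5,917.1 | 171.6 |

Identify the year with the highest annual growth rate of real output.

2001

1998: real = 4860.5/1.433 = 3391.84; growth vs 1997 (3288.24) = 3.15%.
1999: real = 4815.6/1.487 = 3238.47; growth vs 1998 (3391.84) = -4.52%.
2000: real = 5316.5/1.618 = 3285.85; growth vs 1999 (3238.47) = 1.46%.
2001: real = 5867.8/1.685 = 3482.37; growth vs 2000 (3285.85) = 5.98%.
2002: real = 5917.1/1.716 = 3448.19; growth vs 2001 (3482.37) = -0.98%.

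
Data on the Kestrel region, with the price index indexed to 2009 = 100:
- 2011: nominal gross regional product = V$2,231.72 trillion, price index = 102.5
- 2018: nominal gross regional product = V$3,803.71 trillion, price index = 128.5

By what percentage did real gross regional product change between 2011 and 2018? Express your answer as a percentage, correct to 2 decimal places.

Deflate each year: 2011 → 2231.72/1.025 = 2177.29; 2018 → 3803.71/1.285 = 2960.09.
So real gross regional product changed by 2960.09/2177.29 − 1 = 0.3595, i.e. 35.95%.

35.95%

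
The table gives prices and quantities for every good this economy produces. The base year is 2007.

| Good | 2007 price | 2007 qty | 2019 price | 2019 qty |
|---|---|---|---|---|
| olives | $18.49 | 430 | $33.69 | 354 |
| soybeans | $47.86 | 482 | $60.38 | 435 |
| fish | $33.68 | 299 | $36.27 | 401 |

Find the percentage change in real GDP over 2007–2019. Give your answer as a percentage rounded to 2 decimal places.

-0.53%

Real GDP 2007 = Nominal GDP 2007 = 18.49·430 + 47.86·482 + 33.68·299 = 41089.54.
Real GDP 2019 (at 2007 prices) = 18.49·354 + 47.86·435 + 33.68·401 = 40870.24.
Real growth = 40870.24/41089.54 − 1 = -0.0053.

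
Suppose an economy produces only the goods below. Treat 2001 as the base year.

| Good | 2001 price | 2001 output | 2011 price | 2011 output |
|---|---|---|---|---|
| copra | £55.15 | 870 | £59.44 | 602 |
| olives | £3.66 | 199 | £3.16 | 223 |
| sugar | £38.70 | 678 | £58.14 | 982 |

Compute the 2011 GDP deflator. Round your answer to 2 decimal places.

Nominal GDP 2011 = 59.44·602 + 3.16·223 + 58.14·982 = 93581.04.
Real GDP 2011 (at 2001 prices) = 55.15·602 + 3.66·223 + 38.70·982 = 72019.88.
Deflator = Nominal/Real × 100 = 93581.04/72019.88 × 100 = 129.938.

129.94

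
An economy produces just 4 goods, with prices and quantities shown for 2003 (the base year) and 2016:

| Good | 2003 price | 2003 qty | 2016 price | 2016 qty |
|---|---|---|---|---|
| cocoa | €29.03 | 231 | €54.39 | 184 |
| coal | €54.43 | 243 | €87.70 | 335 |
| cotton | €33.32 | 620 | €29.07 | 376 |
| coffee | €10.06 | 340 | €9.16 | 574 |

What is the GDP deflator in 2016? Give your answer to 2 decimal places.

132.71

Nominal GDP 2016 = 54.39·184 + 87.70·335 + 29.07·376 + 9.16·574 = 55575.42.
Real GDP 2016 (at 2003 prices) = 29.03·184 + 54.43·335 + 33.32·376 + 10.06·574 = 41878.33.
Deflator = Nominal/Real × 100 = 55575.42/41878.33 × 100 = 132.707.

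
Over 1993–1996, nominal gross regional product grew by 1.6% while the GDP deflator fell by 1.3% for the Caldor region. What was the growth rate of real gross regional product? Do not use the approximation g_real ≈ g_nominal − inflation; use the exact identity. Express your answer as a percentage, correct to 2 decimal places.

(1 + g_nom) = (1 + g_real)(1 + π), so g_real = 1.0160 / 0.9870 − 1 = 0.02938.

2.94%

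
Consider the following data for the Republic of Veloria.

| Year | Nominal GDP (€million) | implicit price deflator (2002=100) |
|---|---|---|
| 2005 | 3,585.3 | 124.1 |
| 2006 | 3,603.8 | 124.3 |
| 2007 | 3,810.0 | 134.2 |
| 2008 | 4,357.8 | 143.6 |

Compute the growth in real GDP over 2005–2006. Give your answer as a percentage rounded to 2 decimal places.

Real GDP 2005 = 3585.3/1.241 = 2889.04.
Real GDP 2006 = 3603.8/1.243 = 2899.28.
Change = 2899.28/2889.04 − 1 = 0.0035.

0.35%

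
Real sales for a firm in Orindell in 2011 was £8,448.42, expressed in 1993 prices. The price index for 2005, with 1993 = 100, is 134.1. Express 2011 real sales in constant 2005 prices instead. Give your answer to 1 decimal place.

£11,329.3

Real sales in 2005 prices = Real sales in 1993 prices × (P_2005/P_1993) = 8448.42 × 1.341 = 11329.33.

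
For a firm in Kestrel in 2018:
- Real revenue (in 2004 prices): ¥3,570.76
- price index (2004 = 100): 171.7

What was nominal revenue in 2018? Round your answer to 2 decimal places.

¥6,130.99

Nominal revenue = Real × (price index/100) = 3570.76 × 1.717 = 6130.99.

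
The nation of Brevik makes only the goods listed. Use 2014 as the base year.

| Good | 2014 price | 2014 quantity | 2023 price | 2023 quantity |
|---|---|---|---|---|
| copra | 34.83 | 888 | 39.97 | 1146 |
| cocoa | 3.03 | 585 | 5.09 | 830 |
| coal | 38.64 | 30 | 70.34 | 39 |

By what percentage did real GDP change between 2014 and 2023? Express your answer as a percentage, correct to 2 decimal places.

29.76%

Real GDP 2014 = Nominal GDP 2014 = 34.83·888 + 3.03·585 + 38.64·30 = 33860.79.
Real GDP 2023 (at 2014 prices) = 34.83·1146 + 3.03·830 + 38.64·39 = 43937.04.
Real growth = 43937.04/33860.79 − 1 = 0.2976.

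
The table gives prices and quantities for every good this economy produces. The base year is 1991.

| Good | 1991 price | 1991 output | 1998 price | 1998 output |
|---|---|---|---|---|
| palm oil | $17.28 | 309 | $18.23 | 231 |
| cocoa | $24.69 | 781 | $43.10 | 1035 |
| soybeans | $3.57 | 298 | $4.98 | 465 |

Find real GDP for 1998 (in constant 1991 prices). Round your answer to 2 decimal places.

$31205.88

Real GDP 1998 = Σ (p_1991 × q_1998) = 17.28·231 + 24.69·1035 + 3.57·465 = 31205.88.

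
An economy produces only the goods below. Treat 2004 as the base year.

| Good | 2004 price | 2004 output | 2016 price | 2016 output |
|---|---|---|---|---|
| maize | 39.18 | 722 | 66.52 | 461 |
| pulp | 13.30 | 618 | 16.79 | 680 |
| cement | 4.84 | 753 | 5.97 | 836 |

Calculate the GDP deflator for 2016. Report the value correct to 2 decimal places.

151.11

Nominal GDP 2016 = 66.52·461 + 16.79·680 + 5.97·836 = 47073.84.
Real GDP 2016 (at 2004 prices) = 39.18·461 + 13.30·680 + 4.84·836 = 31152.22.
Deflator = Nominal/Real × 100 = 47073.84/31152.22 × 100 = 151.109.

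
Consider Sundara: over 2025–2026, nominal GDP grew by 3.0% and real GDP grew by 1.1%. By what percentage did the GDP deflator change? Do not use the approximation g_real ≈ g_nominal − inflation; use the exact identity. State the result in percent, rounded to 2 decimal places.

(1 + g_nom) = (1 + g_real)(1 + π), so π = 1.0300 / 1.0110 − 1 = 0.01879.

1.88%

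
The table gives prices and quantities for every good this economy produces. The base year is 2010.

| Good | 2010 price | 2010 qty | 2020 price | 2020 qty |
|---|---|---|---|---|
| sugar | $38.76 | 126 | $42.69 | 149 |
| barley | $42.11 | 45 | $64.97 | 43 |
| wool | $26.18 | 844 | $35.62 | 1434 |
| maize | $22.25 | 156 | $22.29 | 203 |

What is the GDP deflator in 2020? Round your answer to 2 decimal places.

130.44

Nominal GDP 2020 = 42.69·149 + 64.97·43 + 35.62·1434 + 22.29·203 = 64758.47.
Real GDP 2020 (at 2010 prices) = 38.76·149 + 42.11·43 + 26.18·1434 + 22.25·203 = 49644.84.
Deflator = Nominal/Real × 100 = 64758.47/49644.84 × 100 = 130.444.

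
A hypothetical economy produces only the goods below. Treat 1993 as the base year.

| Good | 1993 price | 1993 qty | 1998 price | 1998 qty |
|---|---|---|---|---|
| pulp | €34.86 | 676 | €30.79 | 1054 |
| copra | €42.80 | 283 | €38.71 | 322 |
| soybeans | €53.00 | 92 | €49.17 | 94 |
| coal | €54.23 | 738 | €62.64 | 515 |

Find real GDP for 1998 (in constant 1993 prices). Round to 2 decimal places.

Real GDP 1998 = Σ (p_1993 × q_1998) = 34.86·1054 + 42.80·322 + 53.00·94 + 54.23·515 = 83434.49.

€83434.49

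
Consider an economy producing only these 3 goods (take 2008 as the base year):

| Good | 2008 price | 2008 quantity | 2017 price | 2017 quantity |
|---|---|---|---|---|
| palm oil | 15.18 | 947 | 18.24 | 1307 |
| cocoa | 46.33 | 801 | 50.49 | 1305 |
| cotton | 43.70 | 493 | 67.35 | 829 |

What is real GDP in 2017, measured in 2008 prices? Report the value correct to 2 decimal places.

116528.21

Real GDP 2017 = Σ (p_2008 × q_2017) = 15.18·1307 + 46.33·1305 + 43.70·829 = 116528.21.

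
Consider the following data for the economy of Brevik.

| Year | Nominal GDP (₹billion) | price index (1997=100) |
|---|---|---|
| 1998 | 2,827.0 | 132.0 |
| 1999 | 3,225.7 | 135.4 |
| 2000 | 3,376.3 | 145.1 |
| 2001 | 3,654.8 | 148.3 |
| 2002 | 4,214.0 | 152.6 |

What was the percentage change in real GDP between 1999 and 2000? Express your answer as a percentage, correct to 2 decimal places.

Real GDP 1999 = 3225.7/1.354 = 2382.35.
Real GDP 2000 = 3376.3/1.451 = 2326.88.
Change = 2326.88/2382.35 − 1 = -0.0233.

-2.33%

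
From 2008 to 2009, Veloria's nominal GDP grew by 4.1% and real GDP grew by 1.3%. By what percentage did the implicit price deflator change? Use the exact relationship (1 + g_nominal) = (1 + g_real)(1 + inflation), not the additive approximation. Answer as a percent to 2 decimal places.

2.76%

(1 + g_nom) = (1 + g_real)(1 + π), so π = 1.0410 / 1.0130 − 1 = 0.02764.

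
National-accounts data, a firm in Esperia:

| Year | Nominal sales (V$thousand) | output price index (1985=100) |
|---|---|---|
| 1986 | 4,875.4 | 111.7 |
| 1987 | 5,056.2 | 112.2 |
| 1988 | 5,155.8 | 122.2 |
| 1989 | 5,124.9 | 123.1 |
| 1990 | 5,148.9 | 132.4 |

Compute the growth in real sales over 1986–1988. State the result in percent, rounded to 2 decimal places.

Real sales 1986 = 4875.4/1.117 = 4364.73.
Real sales 1988 = 5155.8/1.222 = 4219.15.
Change = 4219.15/4364.73 − 1 = -0.0334.

-3.34%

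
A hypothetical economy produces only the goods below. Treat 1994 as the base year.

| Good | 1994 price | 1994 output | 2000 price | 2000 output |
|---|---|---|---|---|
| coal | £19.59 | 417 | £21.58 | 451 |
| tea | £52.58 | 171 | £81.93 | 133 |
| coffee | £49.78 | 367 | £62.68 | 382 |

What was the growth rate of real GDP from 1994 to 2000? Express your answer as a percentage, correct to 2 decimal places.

-1.65%

Real GDP 1994 = Nominal GDP 1994 = 19.59·417 + 52.58·171 + 49.78·367 = 35429.47.
Real GDP 2000 (at 1994 prices) = 19.59·451 + 52.58·133 + 49.78·382 = 34844.19.
Real growth = 34844.19/35429.47 − 1 = -0.0165.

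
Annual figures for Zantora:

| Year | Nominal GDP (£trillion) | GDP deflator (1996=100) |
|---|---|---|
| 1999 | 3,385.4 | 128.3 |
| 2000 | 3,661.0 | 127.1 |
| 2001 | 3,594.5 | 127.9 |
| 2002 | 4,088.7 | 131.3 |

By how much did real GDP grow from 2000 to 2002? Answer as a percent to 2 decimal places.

8.11%

Real GDP 2000 = 3661.0/1.271 = 2880.41.
Real GDP 2002 = 4088.7/1.313 = 3114.01.
Change = 3114.01/2880.41 − 1 = 0.0811.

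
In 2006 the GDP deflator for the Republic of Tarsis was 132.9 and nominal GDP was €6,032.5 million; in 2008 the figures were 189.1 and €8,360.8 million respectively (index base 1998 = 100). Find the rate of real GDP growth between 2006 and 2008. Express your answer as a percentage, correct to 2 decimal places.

-2.59%

Real GDP 2006 = 6032.5 / 1.329 = 4539.13.
Real GDP 2008 = 8360.8 / 1.891 = 4421.36.
Real growth = 4421.36 / 4539.13 − 1 = -0.0259.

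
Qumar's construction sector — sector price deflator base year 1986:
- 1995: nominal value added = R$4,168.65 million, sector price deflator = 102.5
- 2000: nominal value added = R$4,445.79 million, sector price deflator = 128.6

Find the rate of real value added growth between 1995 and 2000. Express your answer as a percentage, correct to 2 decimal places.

-15.00%

Real value added 1995 = 4168.65 / 1.025 = 4066.98.
Real value added 2000 = 4445.79 / 1.286 = 3457.07.
Real growth = 3457.07 / 4066.98 − 1 = -0.1500.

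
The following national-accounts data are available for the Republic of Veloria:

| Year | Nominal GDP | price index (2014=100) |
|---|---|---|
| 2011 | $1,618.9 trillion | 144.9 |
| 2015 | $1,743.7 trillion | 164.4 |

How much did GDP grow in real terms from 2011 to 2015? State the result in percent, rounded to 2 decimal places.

Real GDP 2011 = 1618.9 / 1.449 = 1117.25.
Real GDP 2015 = 1743.7 / 1.644 = 1060.64.
Real growth = 1060.64 / 1117.25 − 1 = -0.0507.

-5.07%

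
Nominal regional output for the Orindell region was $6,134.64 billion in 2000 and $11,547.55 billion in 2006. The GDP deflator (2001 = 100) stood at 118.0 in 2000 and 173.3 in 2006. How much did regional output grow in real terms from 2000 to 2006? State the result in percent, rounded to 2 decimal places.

Real regional output 2000 = 6134.64 / 1.180 = 5198.85.
Real regional output 2006 = 11547.55 / 1.733 = 6663.33.
Real growth = 6663.33 / 5198.85 − 1 = 0.2817.

28.17%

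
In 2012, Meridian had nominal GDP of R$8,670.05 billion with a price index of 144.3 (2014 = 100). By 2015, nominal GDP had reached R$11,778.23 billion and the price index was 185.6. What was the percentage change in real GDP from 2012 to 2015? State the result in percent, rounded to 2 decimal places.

5.62%

Deflate each year: 2012 → 8670.05/1.443 = 6008.35; 2015 → 11778.23/1.856 = 6346.03.
So real GDP changed by 6346.03/6008.35 − 1 = 0.0562, i.e. 5.62%.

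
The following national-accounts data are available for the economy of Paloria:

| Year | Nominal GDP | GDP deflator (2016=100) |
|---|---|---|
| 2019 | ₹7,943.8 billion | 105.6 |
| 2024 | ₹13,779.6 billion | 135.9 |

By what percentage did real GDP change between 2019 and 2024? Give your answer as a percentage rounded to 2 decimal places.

34.79%

Deflate each year: 2019 → 7943.8/1.056 = 7522.54; 2024 → 13779.6/1.359 = 10139.51.
So real GDP changed by 10139.51/7522.54 − 1 = 0.3479, i.e. 34.79%.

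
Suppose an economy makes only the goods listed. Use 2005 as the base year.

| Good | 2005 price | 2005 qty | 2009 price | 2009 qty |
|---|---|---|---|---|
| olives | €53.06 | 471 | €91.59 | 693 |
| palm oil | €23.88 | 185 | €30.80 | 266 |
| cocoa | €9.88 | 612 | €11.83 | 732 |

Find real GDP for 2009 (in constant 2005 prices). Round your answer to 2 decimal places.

€50354.82

Real GDP 2009 = Σ (p_2005 × q_2009) = 53.06·693 + 23.88·266 + 9.88·732 = 50354.82.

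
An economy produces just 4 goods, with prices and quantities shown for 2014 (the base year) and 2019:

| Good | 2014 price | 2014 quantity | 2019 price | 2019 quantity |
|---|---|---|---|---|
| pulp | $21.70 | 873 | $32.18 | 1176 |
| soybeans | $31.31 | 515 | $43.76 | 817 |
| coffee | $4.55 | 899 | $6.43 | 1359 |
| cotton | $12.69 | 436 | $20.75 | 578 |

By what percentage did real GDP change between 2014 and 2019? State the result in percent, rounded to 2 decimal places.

44.58%

Real GDP 2014 = Nominal GDP 2014 = 21.70·873 + 31.31·515 + 4.55·899 + 12.69·436 = 44692.04.
Real GDP 2019 (at 2014 prices) = 21.70·1176 + 31.31·817 + 4.55·1359 + 12.69·578 = 64617.74.
Real growth = 64617.74/44692.04 − 1 = 0.4458.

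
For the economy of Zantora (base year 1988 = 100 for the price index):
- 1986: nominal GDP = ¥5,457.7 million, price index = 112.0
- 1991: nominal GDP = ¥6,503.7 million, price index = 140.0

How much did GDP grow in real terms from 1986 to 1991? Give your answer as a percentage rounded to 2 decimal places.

-4.67%

Real GDP 1986 = 5457.7 / 1.120 = 4872.95.
Real GDP 1991 = 6503.7 / 1.400 = 4645.50.
Real growth = 4645.50 / 4872.95 − 1 = -0.0467.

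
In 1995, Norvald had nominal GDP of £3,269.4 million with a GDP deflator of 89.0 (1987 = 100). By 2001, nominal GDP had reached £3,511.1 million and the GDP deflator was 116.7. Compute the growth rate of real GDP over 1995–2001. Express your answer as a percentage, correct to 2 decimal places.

-18.10%

Deflate each year: 1995 → 3269.4/0.890 = 3673.48; 2001 → 3511.1/1.167 = 3008.65.
So real GDP changed by 3008.65/3673.48 − 1 = -0.1810, i.e. -18.10%.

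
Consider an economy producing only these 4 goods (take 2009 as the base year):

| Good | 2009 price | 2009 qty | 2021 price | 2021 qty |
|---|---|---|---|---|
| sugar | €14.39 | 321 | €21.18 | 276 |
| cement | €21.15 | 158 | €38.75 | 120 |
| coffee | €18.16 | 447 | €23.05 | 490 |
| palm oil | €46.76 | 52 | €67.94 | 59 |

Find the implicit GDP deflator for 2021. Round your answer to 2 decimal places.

Nominal GDP 2021 = 21.18·276 + 38.75·120 + 23.05·490 + 67.94·59 = 25798.64.
Real GDP 2021 (at 2009 prices) = 14.39·276 + 21.15·120 + 18.16·490 + 46.76·59 = 18166.88.
Deflator = Nominal/Real × 100 = 25798.64/18166.88 × 100 = 142.009.

142.01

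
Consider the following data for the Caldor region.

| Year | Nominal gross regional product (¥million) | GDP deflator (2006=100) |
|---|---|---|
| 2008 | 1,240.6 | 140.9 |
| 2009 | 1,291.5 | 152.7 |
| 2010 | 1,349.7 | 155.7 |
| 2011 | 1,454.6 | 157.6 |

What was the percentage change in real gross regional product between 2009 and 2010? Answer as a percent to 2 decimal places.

Real gross regional product 2009 = 1291.5/1.527 = 845.78.
Real gross regional product 2010 = 1349.7/1.557 = 866.86.
Change = 866.86/845.78 − 1 = 0.0249.

2.49%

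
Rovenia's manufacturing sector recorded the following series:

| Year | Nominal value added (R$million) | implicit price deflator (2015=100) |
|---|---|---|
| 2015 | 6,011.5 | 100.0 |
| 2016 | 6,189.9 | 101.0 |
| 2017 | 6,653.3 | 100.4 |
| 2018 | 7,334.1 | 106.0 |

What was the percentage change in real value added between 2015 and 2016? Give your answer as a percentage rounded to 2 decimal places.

1.95%

Real value added 2015 = 6011.5/1.000 = 6011.50.
Real value added 2016 = 6189.9/1.010 = 6128.61.
Change = 6128.61/6011.50 − 1 = 0.0195.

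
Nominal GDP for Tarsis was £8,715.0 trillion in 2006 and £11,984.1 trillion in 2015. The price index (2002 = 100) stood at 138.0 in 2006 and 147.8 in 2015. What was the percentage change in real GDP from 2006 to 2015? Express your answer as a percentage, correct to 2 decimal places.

Deflate each year: 2006 → 8715.0/1.380 = 6315.22; 2015 → 11984.1/1.478 = 8108.32.
So real GDP changed by 8108.32/6315.22 − 1 = 0.2839, i.e. 28.39%.

28.39%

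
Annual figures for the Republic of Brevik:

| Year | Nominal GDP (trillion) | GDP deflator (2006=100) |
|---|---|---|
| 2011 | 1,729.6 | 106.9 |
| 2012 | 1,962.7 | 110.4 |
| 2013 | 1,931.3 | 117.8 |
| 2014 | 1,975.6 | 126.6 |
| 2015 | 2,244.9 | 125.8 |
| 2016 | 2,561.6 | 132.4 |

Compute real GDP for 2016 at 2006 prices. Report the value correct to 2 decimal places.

1,934.74 trillion

Real GDP 2016 = 2561.6 / 1.324 = 1934.74.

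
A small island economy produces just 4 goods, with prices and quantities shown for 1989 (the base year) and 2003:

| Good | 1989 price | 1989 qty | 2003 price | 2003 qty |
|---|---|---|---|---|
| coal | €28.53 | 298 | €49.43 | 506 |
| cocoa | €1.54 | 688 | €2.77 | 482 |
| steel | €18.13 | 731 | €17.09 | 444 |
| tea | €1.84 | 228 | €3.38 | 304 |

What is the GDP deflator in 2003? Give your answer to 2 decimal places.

Nominal GDP 2003 = 49.43·506 + 2.77·482 + 17.09·444 + 3.38·304 = 34962.20.
Real GDP 2003 (at 1989 prices) = 28.53·506 + 1.54·482 + 18.13·444 + 1.84·304 = 23787.54.
Deflator = Nominal/Real × 100 = 34962.20/23787.54 × 100 = 146.977.

146.98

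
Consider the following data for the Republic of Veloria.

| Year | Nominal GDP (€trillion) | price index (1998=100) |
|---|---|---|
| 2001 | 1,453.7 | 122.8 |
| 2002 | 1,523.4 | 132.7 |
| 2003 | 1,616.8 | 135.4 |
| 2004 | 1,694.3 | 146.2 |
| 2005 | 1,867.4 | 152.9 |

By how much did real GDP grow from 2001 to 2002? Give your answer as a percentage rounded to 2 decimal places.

Real GDP 2001 = 1453.7/1.228 = 1183.79.
Real GDP 2002 = 1523.4/1.327 = 1148.00.
Change = 1148.00/1183.79 − 1 = -0.0302.

-3.02%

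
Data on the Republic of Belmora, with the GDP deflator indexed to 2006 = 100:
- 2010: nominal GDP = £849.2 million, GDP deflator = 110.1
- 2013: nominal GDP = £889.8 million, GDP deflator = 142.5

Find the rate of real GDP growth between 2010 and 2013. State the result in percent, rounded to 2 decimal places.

Real GDP 2010 = 849.2 / 1.101 = 771.30.
Real GDP 2013 = 889.8 / 1.425 = 624.42.
Real growth = 624.42 / 771.30 − 1 = -0.1904.

-19.04%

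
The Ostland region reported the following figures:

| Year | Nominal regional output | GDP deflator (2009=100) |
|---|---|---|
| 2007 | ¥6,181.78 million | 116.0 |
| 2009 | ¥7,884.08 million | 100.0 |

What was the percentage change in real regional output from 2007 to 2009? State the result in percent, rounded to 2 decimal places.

47.94%

Deflate each year: 2007 → 6181.78/1.160 = 5329.12; 2009 → 7884.08/1.000 = 7884.08.
So real regional output changed by 7884.08/5329.12 − 1 = 0.4794, i.e. 47.94%.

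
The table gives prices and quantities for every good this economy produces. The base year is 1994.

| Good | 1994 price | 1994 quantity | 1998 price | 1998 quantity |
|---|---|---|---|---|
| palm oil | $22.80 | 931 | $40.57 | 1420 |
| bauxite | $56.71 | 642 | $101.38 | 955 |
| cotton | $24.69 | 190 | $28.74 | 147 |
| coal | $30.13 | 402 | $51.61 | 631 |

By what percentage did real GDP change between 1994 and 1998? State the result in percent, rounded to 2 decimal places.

46.67%

Real GDP 1994 = Nominal GDP 1994 = 22.80·931 + 56.71·642 + 24.69·190 + 30.13·402 = 74437.98.
Real GDP 1998 (at 1994 prices) = 22.80·1420 + 56.71·955 + 24.69·147 + 30.13·631 = 109175.51.
Real growth = 109175.51/74437.98 − 1 = 0.4667.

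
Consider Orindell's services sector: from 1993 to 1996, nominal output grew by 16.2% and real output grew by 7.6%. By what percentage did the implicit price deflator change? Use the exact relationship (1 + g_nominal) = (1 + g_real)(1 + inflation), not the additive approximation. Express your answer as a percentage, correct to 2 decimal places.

(1 + g_nom) = (1 + g_real)(1 + π), so π = 1.1620 / 1.0760 − 1 = 0.07993.

7.99%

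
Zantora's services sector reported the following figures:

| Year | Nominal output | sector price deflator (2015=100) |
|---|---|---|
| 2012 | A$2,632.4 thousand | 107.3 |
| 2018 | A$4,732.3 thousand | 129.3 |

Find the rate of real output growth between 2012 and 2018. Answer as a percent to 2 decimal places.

Deflate each year: 2012 → 2632.4/1.073 = 2453.31; 2018 → 4732.3/1.293 = 3659.94.
So real output changed by 3659.94/2453.31 − 1 = 0.4918, i.e. 49.18%.

49.18%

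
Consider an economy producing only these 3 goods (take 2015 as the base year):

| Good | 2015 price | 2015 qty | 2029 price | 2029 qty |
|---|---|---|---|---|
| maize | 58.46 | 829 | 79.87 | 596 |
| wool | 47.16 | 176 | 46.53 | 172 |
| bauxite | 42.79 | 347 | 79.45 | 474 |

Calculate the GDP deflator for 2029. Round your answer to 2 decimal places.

Nominal GDP 2029 = 79.87·596 + 46.53·172 + 79.45·474 = 93264.98.
Real GDP 2029 (at 2015 prices) = 58.46·596 + 47.16·172 + 42.79·474 = 63236.14.
Deflator = Nominal/Real × 100 = 93264.98/63236.14 × 100 = 147.487.

147.49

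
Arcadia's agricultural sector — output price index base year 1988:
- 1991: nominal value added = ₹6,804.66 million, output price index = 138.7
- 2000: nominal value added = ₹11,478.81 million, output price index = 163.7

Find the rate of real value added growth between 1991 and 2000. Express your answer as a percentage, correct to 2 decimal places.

Real value added 1991 = 6804.66 / 1.387 = 4906.03.
Real value added 2000 = 11478.81 / 1.637 = 7012.10.
Real growth = 7012.10 / 4906.03 − 1 = 0.4293.

42.93%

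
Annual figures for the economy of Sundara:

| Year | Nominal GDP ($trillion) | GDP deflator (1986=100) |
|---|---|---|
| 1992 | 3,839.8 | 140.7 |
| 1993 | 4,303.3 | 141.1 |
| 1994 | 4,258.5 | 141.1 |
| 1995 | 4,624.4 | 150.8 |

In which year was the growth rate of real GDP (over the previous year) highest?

1993: real = 4303.3/1.411 = 3049.82; growth vs 1992 (2729.07) = 11.75%.
1994: real = 4258.5/1.411 = 3018.07; growth vs 1993 (3049.82) = -1.04%.
1995: real = 4624.4/1.508 = 3066.58; growth vs 1994 (3018.07) = 1.61%.

1993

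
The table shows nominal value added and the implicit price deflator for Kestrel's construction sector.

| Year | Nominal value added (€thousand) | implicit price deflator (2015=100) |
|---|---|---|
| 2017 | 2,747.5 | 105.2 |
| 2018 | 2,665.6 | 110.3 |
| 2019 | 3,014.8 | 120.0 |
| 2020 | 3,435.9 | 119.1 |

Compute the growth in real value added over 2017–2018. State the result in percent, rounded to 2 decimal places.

Real value added 2017 = 2747.5/1.052 = 2611.69.
Real value added 2018 = 2665.6/1.103 = 2416.68.
Change = 2416.68/2611.69 − 1 = -0.0747.

-7.47%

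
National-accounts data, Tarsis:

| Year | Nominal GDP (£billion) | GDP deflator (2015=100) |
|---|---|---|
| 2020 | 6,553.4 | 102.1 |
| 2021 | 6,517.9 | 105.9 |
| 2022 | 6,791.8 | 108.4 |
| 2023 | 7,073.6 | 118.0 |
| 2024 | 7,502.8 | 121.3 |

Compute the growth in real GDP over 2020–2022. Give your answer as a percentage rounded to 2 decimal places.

-2.39%

Real GDP 2020 = 6553.4/1.021 = 6418.61.
Real GDP 2022 = 6791.8/1.084 = 6265.50.
Change = 6265.50/6418.61 − 1 = -0.0239.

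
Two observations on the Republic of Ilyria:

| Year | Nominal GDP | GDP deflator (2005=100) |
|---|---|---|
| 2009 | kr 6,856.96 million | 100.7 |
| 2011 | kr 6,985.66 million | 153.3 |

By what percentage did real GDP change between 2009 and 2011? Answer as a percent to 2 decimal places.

-33.08%

Deflate each year: 2009 → 6856.96/1.007 = 6809.29; 2011 → 6985.66/1.533 = 4556.86.
So real GDP changed by 4556.86/6809.29 − 1 = -0.3308, i.e. -33.08%.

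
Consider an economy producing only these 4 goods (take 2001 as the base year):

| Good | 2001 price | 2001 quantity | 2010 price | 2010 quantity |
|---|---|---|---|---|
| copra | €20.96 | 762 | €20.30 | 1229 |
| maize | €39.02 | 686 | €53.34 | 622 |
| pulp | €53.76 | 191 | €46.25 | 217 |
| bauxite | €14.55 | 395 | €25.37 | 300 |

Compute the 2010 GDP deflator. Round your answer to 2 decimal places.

114.70

Nominal GDP 2010 = 20.30·1229 + 53.34·622 + 46.25·217 + 25.37·300 = 75773.43.
Real GDP 2010 (at 2001 prices) = 20.96·1229 + 39.02·622 + 53.76·217 + 14.55·300 = 66061.20.
Deflator = Nominal/Real × 100 = 75773.43/66061.20 × 100 = 114.702.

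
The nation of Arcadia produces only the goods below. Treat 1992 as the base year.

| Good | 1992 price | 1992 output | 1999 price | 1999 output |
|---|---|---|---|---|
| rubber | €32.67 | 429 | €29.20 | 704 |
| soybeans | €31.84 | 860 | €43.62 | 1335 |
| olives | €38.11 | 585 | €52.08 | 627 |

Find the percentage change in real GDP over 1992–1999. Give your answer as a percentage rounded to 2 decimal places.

40.36%

Real GDP 1992 = Nominal GDP 1992 = 32.67·429 + 31.84·860 + 38.11·585 = 63692.18.
Real GDP 1999 (at 1992 prices) = 32.67·704 + 31.84·1335 + 38.11·627 = 89401.05.
Real growth = 89401.05/63692.18 − 1 = 0.4036.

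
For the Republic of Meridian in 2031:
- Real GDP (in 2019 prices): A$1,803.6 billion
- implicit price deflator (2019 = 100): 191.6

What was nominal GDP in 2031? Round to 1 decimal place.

Nominal GDP = Real × (implicit price deflator/100) = 1803.6 × 1.916 = 3455.70.

A$3,455.7 billion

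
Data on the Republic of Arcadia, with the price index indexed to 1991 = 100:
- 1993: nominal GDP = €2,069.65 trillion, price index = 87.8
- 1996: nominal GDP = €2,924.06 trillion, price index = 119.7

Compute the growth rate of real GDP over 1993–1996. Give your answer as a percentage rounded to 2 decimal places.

3.63%

Real GDP 1993 = 2069.65 / 0.878 = 2357.23.
Real GDP 1996 = 2924.06 / 1.197 = 2442.82.
Real growth = 2442.82 / 2357.23 − 1 = 0.0363.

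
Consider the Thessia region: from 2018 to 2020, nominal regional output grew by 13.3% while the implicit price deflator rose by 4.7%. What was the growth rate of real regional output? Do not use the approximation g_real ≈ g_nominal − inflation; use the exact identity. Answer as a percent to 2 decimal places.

8.21%

(1 + g_nom) = (1 + g_real)(1 + π), so g_real = 1.1330 / 1.0470 − 1 = 0.08214.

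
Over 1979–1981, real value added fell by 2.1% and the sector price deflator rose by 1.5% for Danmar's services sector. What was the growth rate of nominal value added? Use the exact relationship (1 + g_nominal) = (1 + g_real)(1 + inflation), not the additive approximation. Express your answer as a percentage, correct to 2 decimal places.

(1 + g_nom) = (1 + g_real)(1 + π) = 0.9790 × 1.0150 = 0.99369.

-0.63%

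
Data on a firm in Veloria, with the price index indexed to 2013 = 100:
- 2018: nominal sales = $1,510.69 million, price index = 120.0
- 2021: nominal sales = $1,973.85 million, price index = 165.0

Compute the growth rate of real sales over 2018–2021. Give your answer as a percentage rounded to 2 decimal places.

-4.98%

Deflate each year: 2018 → 1510.69/1.200 = 1258.91; 2021 → 1973.85/1.650 = 1196.27.
So real sales changed by 1196.27/1258.91 − 1 = -0.0498, i.e. -4.98%.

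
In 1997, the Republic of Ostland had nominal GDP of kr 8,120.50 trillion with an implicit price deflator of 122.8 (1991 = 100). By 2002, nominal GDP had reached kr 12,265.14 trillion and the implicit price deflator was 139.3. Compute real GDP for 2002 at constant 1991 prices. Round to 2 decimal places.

Real GDP = Nominal / (implicit price deflator/100) = 12265.14 / 1.393 = 8804.84.

kr 8,804.84 trillion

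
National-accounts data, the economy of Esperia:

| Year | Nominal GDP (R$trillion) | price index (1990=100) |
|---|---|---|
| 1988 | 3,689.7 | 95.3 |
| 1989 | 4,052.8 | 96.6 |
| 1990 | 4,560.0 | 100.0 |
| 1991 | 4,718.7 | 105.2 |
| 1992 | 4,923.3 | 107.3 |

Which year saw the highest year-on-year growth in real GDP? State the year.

1989: real = 4052.8/0.966 = 4195.45; growth vs 1988 (3871.67) = 8.36%.
1990: real = 4560.0/1.000 = 4560.00; growth vs 1989 (4195.45) = 8.69%.
1991: real = 4718.7/1.052 = 4485.46; growth vs 1990 (4560.00) = -1.63%.
1992: real = 4923.3/1.073 = 4588.35; growth vs 1991 (4485.46) = 2.29%.

1990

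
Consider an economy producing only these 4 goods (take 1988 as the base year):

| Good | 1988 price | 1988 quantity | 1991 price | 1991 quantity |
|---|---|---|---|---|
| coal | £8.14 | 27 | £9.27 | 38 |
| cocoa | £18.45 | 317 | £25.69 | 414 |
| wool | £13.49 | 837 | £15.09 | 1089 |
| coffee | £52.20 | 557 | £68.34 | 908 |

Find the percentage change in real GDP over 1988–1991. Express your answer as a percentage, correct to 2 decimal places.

Real GDP 1988 = Nominal GDP 1988 = 8.14·27 + 18.45·317 + 13.49·837 + 52.20·557 = 46434.96.
Real GDP 1991 (at 1988 prices) = 8.14·38 + 18.45·414 + 13.49·1089 + 52.20·908 = 70035.83.
Real growth = 70035.83/46434.96 − 1 = 0.5083.

50.83%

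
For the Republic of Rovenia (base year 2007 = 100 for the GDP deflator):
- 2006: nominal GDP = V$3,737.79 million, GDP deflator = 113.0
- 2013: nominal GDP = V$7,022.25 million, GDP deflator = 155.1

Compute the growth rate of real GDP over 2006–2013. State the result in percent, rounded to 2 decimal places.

Real GDP 2006 = 3737.79 / 1.130 = 3307.78.
Real GDP 2013 = 7022.25 / 1.551 = 4527.56.
Real growth = 4527.56 / 3307.78 − 1 = 0.3688.

36.88%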